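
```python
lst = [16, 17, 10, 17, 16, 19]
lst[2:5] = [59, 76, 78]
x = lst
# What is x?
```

lst starts as [16, 17, 10, 17, 16, 19] (length 6). The slice lst[2:5] covers indices [2, 3, 4] with values [10, 17, 16]. Replacing that slice with [59, 76, 78] (same length) produces [16, 17, 59, 76, 78, 19].

[16, 17, 59, 76, 78, 19]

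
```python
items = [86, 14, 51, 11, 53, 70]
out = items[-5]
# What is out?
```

items has length 6. Negative index -5 maps to positive index 6 + (-5) = 1. items[1] = 14.

14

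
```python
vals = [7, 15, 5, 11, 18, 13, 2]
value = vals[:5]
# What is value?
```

vals has length 7. The slice vals[:5] selects indices [0, 1, 2, 3, 4] (0->7, 1->15, 2->5, 3->11, 4->18), giving [7, 15, 5, 11, 18].

[7, 15, 5, 11, 18]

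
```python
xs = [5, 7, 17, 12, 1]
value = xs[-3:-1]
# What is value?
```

xs has length 5. The slice xs[-3:-1] selects indices [2, 3] (2->17, 3->12), giving [17, 12].

[17, 12]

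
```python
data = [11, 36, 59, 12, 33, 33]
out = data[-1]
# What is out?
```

data has length 6. Negative index -1 maps to positive index 6 + (-1) = 5. data[5] = 33.

33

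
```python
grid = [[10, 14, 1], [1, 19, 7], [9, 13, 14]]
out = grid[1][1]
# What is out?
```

grid[1] = [1, 19, 7]. Taking column 1 of that row yields 19.

19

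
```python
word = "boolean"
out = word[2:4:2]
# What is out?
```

word has length 7. The slice word[2:4:2] selects indices [2] (2->'o'), giving 'o'.

'o'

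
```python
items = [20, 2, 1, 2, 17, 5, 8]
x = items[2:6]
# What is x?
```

items has length 7. The slice items[2:6] selects indices [2, 3, 4, 5] (2->1, 3->2, 4->17, 5->5), giving [1, 2, 17, 5].

[1, 2, 17, 5]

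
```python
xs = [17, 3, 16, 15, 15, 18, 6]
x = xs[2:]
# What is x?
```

xs has length 7. The slice xs[2:] selects indices [2, 3, 4, 5, 6] (2->16, 3->15, 4->15, 5->18, 6->6), giving [16, 15, 15, 18, 6].

[16, 15, 15, 18, 6]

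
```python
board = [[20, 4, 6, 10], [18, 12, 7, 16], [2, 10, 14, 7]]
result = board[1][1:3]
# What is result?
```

board[1] = [18, 12, 7, 16]. board[1] has length 4. The slice board[1][1:3] selects indices [1, 2] (1->12, 2->7), giving [12, 7].

[12, 7]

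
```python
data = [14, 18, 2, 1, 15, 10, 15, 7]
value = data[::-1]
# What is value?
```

data has length 8. The slice data[::-1] selects indices [7, 6, 5, 4, 3, 2, 1, 0] (7->7, 6->15, 5->10, 4->15, 3->1, 2->2, 1->18, 0->14), giving [7, 15, 10, 15, 1, 2, 18, 14].

[7, 15, 10, 15, 1, 2, 18, 14]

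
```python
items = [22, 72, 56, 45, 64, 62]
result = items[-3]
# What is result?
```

items has length 6. Negative index -3 maps to positive index 6 + (-3) = 3. items[3] = 45.

45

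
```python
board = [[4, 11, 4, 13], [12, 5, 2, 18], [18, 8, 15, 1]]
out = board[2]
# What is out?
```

board has 3 rows. Row 2 is [18, 8, 15, 1].

[18, 8, 15, 1]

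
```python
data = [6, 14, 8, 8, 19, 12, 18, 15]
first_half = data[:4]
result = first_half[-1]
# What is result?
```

data has length 8. The slice data[:4] selects indices [0, 1, 2, 3] (0->6, 1->14, 2->8, 3->8), giving [6, 14, 8, 8]. So first_half = [6, 14, 8, 8]. Then first_half[-1] = 8.

8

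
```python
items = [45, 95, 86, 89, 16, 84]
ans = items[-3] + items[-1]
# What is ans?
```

items has length 6. Negative index -3 maps to positive index 6 + (-3) = 3. items[3] = 89.
items has length 6. Negative index -1 maps to positive index 6 + (-1) = 5. items[5] = 84.
Sum: 89 + 84 = 173.

173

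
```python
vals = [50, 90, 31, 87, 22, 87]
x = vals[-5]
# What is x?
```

vals has length 6. Negative index -5 maps to positive index 6 + (-5) = 1. vals[1] = 90.

90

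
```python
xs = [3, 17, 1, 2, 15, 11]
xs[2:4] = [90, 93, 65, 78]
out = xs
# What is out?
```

xs starts as [3, 17, 1, 2, 15, 11] (length 6). The slice xs[2:4] covers indices [2, 3] with values [1, 2]. Replacing that slice with [90, 93, 65, 78] (different length) produces [3, 17, 90, 93, 65, 78, 15, 11].

[3, 17, 90, 93, 65, 78, 15, 11]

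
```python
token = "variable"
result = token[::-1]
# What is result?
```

token has length 8. The slice token[::-1] selects indices [7, 6, 5, 4, 3, 2, 1, 0] (7->'e', 6->'l', 5->'b', 4->'a', 3->'i', 2->'r', 1->'a', 0->'v'), giving 'elbairav'.

'elbairav'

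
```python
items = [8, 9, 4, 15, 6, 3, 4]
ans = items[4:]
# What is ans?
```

items has length 7. The slice items[4:] selects indices [4, 5, 6] (4->6, 5->3, 6->4), giving [6, 3, 4].

[6, 3, 4]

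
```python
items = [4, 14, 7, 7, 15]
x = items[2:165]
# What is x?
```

items has length 5. The slice items[2:165] selects indices [2, 3, 4] (2->7, 3->7, 4->15), giving [7, 7, 15].

[7, 7, 15]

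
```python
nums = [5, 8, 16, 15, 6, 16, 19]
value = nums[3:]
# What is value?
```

nums has length 7. The slice nums[3:] selects indices [3, 4, 5, 6] (3->15, 4->6, 5->16, 6->19), giving [15, 6, 16, 19].

[15, 6, 16, 19]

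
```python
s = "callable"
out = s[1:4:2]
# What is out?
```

s has length 8. The slice s[1:4:2] selects indices [1, 3] (1->'a', 3->'l'), giving 'al'.

'al'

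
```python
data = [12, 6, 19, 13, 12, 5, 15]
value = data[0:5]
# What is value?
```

data has length 7. The slice data[0:5] selects indices [0, 1, 2, 3, 4] (0->12, 1->6, 2->19, 3->13, 4->12), giving [12, 6, 19, 13, 12].

[12, 6, 19, 13, 12]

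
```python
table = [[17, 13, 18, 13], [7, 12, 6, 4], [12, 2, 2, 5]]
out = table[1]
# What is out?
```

table has 3 rows. Row 1 is [7, 12, 6, 4].

[7, 12, 6, 4]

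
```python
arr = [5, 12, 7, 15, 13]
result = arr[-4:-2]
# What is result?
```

arr has length 5. The slice arr[-4:-2] selects indices [1, 2] (1->12, 2->7), giving [12, 7].

[12, 7]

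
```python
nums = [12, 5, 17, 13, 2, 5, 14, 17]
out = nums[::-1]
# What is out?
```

nums has length 8. The slice nums[::-1] selects indices [7, 6, 5, 4, 3, 2, 1, 0] (7->17, 6->14, 5->5, 4->2, 3->13, 2->17, 1->5, 0->12), giving [17, 14, 5, 2, 13, 17, 5, 12].

[17, 14, 5, 2, 13, 17, 5, 12]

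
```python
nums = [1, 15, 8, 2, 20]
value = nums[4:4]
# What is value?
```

nums has length 5. The slice nums[4:4] resolves to an empty index range, so the result is [].

[]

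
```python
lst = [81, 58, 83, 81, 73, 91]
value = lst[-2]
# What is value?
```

lst has length 6. Negative index -2 maps to positive index 6 + (-2) = 4. lst[4] = 73.

73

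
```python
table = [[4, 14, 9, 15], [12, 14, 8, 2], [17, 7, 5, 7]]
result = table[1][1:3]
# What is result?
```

table[1] = [12, 14, 8, 2]. table[1] has length 4. The slice table[1][1:3] selects indices [1, 2] (1->14, 2->8), giving [14, 8].

[14, 8]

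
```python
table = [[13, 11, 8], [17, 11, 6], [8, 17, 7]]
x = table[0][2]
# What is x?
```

table[0] = [13, 11, 8]. Taking column 2 of that row yields 8.

8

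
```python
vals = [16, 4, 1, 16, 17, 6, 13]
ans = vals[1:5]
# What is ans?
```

vals has length 7. The slice vals[1:5] selects indices [1, 2, 3, 4] (1->4, 2->1, 3->16, 4->17), giving [4, 1, 16, 17].

[4, 1, 16, 17]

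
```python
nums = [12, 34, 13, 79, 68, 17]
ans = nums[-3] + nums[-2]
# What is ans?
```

nums has length 6. Negative index -3 maps to positive index 6 + (-3) = 3. nums[3] = 79.
nums has length 6. Negative index -2 maps to positive index 6 + (-2) = 4. nums[4] = 68.
Sum: 79 + 68 = 147.

147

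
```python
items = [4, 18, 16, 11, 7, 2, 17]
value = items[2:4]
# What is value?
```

items has length 7. The slice items[2:4] selects indices [2, 3] (2->16, 3->11), giving [16, 11].

[16, 11]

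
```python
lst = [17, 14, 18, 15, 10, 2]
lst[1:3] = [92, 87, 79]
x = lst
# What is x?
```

lst starts as [17, 14, 18, 15, 10, 2] (length 6). The slice lst[1:3] covers indices [1, 2] with values [14, 18]. Replacing that slice with [92, 87, 79] (different length) produces [17, 92, 87, 79, 15, 10, 2].

[17, 92, 87, 79, 15, 10, 2]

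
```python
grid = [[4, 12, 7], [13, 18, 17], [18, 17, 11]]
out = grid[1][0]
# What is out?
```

grid[1] = [13, 18, 17]. Taking column 0 of that row yields 13.

13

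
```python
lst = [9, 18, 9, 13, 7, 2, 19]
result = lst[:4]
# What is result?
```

lst has length 7. The slice lst[:4] selects indices [0, 1, 2, 3] (0->9, 1->18, 2->9, 3->13), giving [9, 18, 9, 13].

[9, 18, 9, 13]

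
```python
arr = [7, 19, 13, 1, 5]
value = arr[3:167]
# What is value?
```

arr has length 5. The slice arr[3:167] selects indices [3, 4] (3->1, 4->5), giving [1, 5].

[1, 5]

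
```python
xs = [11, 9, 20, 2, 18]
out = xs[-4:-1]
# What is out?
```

xs has length 5. The slice xs[-4:-1] selects indices [1, 2, 3] (1->9, 2->20, 3->2), giving [9, 20, 2].

[9, 20, 2]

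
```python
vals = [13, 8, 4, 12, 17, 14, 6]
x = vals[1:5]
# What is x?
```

vals has length 7. The slice vals[1:5] selects indices [1, 2, 3, 4] (1->8, 2->4, 3->12, 4->17), giving [8, 4, 12, 17].

[8, 4, 12, 17]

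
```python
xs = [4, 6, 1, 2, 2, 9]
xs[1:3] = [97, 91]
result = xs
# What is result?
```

xs starts as [4, 6, 1, 2, 2, 9] (length 6). The slice xs[1:3] covers indices [1, 2] with values [6, 1]. Replacing that slice with [97, 91] (same length) produces [4, 97, 91, 2, 2, 9].

[4, 97, 91, 2, 2, 9]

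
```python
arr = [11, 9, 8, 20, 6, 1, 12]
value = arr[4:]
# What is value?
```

arr has length 7. The slice arr[4:] selects indices [4, 5, 6] (4->6, 5->1, 6->12), giving [6, 1, 12].

[6, 1, 12]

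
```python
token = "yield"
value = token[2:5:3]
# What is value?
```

token has length 5. The slice token[2:5:3] selects indices [2] (2->'e'), giving 'e'.

'e'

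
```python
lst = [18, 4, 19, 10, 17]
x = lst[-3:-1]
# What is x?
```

lst has length 5. The slice lst[-3:-1] selects indices [2, 3] (2->19, 3->10), giving [19, 10].

[19, 10]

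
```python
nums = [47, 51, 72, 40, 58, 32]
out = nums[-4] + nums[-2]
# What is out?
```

nums has length 6. Negative index -4 maps to positive index 6 + (-4) = 2. nums[2] = 72.
nums has length 6. Negative index -2 maps to positive index 6 + (-2) = 4. nums[4] = 58.
Sum: 72 + 58 = 130.

130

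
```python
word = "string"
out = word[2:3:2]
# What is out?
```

word has length 6. The slice word[2:3:2] selects indices [2] (2->'r'), giving 'r'.

'r'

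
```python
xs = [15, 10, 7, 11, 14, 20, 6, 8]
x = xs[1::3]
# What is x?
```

xs has length 8. The slice xs[1::3] selects indices [1, 4, 7] (1->10, 4->14, 7->8), giving [10, 14, 8].

[10, 14, 8]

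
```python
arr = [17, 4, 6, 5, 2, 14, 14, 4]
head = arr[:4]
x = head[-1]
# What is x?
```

arr has length 8. The slice arr[:4] selects indices [0, 1, 2, 3] (0->17, 1->4, 2->6, 3->5), giving [17, 4, 6, 5]. So head = [17, 4, 6, 5]. Then head[-1] = 5.

5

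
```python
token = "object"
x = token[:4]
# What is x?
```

token has length 6. The slice token[:4] selects indices [0, 1, 2, 3] (0->'o', 1->'b', 2->'j', 3->'e'), giving 'obje'.

'obje'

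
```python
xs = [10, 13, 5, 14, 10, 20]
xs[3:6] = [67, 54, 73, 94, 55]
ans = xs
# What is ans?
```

xs starts as [10, 13, 5, 14, 10, 20] (length 6). The slice xs[3:6] covers indices [3, 4, 5] with values [14, 10, 20]. Replacing that slice with [67, 54, 73, 94, 55] (different length) produces [10, 13, 5, 67, 54, 73, 94, 55].

[10, 13, 5, 67, 54, 73, 94, 55]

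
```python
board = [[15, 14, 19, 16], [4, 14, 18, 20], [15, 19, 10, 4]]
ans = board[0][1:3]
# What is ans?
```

board[0] = [15, 14, 19, 16]. board[0] has length 4. The slice board[0][1:3] selects indices [1, 2] (1->14, 2->19), giving [14, 19].

[14, 19]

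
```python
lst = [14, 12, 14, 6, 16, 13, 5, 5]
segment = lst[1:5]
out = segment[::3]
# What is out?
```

lst has length 8. The slice lst[1:5] selects indices [1, 2, 3, 4] (1->12, 2->14, 3->6, 4->16), giving [12, 14, 6, 16]. So segment = [12, 14, 6, 16]. segment has length 4. The slice segment[::3] selects indices [0, 3] (0->12, 3->16), giving [12, 16].

[12, 16]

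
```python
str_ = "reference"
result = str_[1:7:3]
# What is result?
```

str_ has length 9. The slice str_[1:7:3] selects indices [1, 4] (1->'e', 4->'r'), giving 'er'.

'er'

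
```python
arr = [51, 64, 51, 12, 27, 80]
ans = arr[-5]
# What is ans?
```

arr has length 6. Negative index -5 maps to positive index 6 + (-5) = 1. arr[1] = 64.

64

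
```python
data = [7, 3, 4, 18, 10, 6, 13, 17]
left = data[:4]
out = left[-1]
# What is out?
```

data has length 8. The slice data[:4] selects indices [0, 1, 2, 3] (0->7, 1->3, 2->4, 3->18), giving [7, 3, 4, 18]. So left = [7, 3, 4, 18]. Then left[-1] = 18.

18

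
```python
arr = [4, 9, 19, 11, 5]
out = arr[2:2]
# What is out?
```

arr has length 5. The slice arr[2:2] resolves to an empty index range, so the result is [].

[]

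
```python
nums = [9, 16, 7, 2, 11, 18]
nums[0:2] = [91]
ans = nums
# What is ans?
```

nums starts as [9, 16, 7, 2, 11, 18] (length 6). The slice nums[0:2] covers indices [0, 1] with values [9, 16]. Replacing that slice with [91] (different length) produces [91, 7, 2, 11, 18].

[91, 7, 2, 11, 18]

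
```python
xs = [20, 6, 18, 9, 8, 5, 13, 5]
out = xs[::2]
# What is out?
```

xs has length 8. The slice xs[::2] selects indices [0, 2, 4, 6] (0->20, 2->18, 4->8, 6->13), giving [20, 18, 8, 13].

[20, 18, 8, 13]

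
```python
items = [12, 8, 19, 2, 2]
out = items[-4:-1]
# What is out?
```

items has length 5. The slice items[-4:-1] selects indices [1, 2, 3] (1->8, 2->19, 3->2), giving [8, 19, 2].

[8, 19, 2]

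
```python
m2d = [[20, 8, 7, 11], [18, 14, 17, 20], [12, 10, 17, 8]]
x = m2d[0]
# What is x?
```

m2d has 3 rows. Row 0 is [20, 8, 7, 11].

[20, 8, 7, 11]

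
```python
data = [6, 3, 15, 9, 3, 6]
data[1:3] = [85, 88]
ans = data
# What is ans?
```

data starts as [6, 3, 15, 9, 3, 6] (length 6). The slice data[1:3] covers indices [1, 2] with values [3, 15]. Replacing that slice with [85, 88] (same length) produces [6, 85, 88, 9, 3, 6].

[6, 85, 88, 9, 3, 6]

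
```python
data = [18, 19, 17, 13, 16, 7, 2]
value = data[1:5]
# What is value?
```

data has length 7. The slice data[1:5] selects indices [1, 2, 3, 4] (1->19, 2->17, 3->13, 4->16), giving [19, 17, 13, 16].

[19, 17, 13, 16]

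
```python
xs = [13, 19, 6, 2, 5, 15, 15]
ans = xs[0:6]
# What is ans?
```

xs has length 7. The slice xs[0:6] selects indices [0, 1, 2, 3, 4, 5] (0->13, 1->19, 2->6, 3->2, 4->5, 5->15), giving [13, 19, 6, 2, 5, 15].

[13, 19, 6, 2, 5, 15]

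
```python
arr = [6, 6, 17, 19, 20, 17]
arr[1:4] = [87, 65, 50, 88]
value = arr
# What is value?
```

arr starts as [6, 6, 17, 19, 20, 17] (length 6). The slice arr[1:4] covers indices [1, 2, 3] with values [6, 17, 19]. Replacing that slice with [87, 65, 50, 88] (different length) produces [6, 87, 65, 50, 88, 20, 17].

[6, 87, 65, 50, 88, 20, 17]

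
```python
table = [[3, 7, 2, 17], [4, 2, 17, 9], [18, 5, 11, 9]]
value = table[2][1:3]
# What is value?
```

table[2] = [18, 5, 11, 9]. table[2] has length 4. The slice table[2][1:3] selects indices [1, 2] (1->5, 2->11), giving [5, 11].

[5, 11]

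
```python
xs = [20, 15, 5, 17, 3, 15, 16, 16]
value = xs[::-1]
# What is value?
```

xs has length 8. The slice xs[::-1] selects indices [7, 6, 5, 4, 3, 2, 1, 0] (7->16, 6->16, 5->15, 4->3, 3->17, 2->5, 1->15, 0->20), giving [16, 16, 15, 3, 17, 5, 15, 20].

[16, 16, 15, 3, 17, 5, 15, 20]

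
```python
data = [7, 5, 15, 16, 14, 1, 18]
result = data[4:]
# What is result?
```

data has length 7. The slice data[4:] selects indices [4, 5, 6] (4->14, 5->1, 6->18), giving [14, 1, 18].

[14, 1, 18]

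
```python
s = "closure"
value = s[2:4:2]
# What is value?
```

s has length 7. The slice s[2:4:2] selects indices [2] (2->'o'), giving 'o'.

'o'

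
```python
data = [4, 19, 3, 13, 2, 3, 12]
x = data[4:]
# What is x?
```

data has length 7. The slice data[4:] selects indices [4, 5, 6] (4->2, 5->3, 6->12), giving [2, 3, 12].

[2, 3, 12]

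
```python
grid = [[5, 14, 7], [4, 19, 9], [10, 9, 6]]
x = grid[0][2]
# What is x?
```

grid[0] = [5, 14, 7]. Taking column 2 of that row yields 7.

7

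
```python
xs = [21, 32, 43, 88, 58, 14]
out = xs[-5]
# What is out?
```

xs has length 6. Negative index -5 maps to positive index 6 + (-5) = 1. xs[1] = 32.

32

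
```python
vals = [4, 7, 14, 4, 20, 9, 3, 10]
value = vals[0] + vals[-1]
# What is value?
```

vals has length 8. vals[0] = 4.
vals has length 8. Negative index -1 maps to positive index 8 + (-1) = 7. vals[7] = 10.
Sum: 4 + 10 = 14.

14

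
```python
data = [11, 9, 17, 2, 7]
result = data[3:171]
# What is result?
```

data has length 5. The slice data[3:171] selects indices [3, 4] (3->2, 4->7), giving [2, 7].

[2, 7]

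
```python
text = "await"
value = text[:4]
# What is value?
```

text has length 5. The slice text[:4] selects indices [0, 1, 2, 3] (0->'a', 1->'w', 2->'a', 3->'i'), giving 'awai'.

'awai'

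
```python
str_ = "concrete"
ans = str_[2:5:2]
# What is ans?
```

str_ has length 8. The slice str_[2:5:2] selects indices [2, 4] (2->'n', 4->'r'), giving 'nr'.

'nr'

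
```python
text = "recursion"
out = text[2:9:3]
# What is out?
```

text has length 9. The slice text[2:9:3] selects indices [2, 5, 8] (2->'c', 5->'s', 8->'n'), giving 'csn'.

'csn'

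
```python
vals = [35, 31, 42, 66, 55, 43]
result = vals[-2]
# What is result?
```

vals has length 6. Negative index -2 maps to positive index 6 + (-2) = 4. vals[4] = 55.

55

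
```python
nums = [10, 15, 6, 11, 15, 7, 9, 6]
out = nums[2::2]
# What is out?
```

nums has length 8. The slice nums[2::2] selects indices [2, 4, 6] (2->6, 4->15, 6->9), giving [6, 15, 9].

[6, 15, 9]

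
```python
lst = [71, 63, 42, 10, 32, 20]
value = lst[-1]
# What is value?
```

lst has length 6. Negative index -1 maps to positive index 6 + (-1) = 5. lst[5] = 20.

20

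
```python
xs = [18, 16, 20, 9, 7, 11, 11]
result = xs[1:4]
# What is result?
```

xs has length 7. The slice xs[1:4] selects indices [1, 2, 3] (1->16, 2->20, 3->9), giving [16, 20, 9].

[16, 20, 9]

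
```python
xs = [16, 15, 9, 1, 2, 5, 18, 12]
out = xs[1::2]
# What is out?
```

xs has length 8. The slice xs[1::2] selects indices [1, 3, 5, 7] (1->15, 3->1, 5->5, 7->12), giving [15, 1, 5, 12].

[15, 1, 5, 12]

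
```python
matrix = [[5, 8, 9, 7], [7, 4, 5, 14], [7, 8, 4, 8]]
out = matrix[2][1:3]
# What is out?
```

matrix[2] = [7, 8, 4, 8]. matrix[2] has length 4. The slice matrix[2][1:3] selects indices [1, 2] (1->8, 2->4), giving [8, 4].

[8, 4]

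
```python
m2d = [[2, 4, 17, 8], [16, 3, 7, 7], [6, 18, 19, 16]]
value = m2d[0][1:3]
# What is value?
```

m2d[0] = [2, 4, 17, 8]. m2d[0] has length 4. The slice m2d[0][1:3] selects indices [1, 2] (1->4, 2->17), giving [4, 17].

[4, 17]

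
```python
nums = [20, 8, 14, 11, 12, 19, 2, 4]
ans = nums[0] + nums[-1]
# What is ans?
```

nums has length 8. nums[0] = 20.
nums has length 8. Negative index -1 maps to positive index 8 + (-1) = 7. nums[7] = 4.
Sum: 20 + 4 = 24.

24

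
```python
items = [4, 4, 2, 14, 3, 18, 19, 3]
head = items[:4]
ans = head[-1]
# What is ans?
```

items has length 8. The slice items[:4] selects indices [0, 1, 2, 3] (0->4, 1->4, 2->2, 3->14), giving [4, 4, 2, 14]. So head = [4, 4, 2, 14]. Then head[-1] = 14.

14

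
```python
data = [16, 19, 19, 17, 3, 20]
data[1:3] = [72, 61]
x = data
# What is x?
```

data starts as [16, 19, 19, 17, 3, 20] (length 6). The slice data[1:3] covers indices [1, 2] with values [19, 19]. Replacing that slice with [72, 61] (same length) produces [16, 72, 61, 17, 3, 20].

[16, 72, 61, 17, 3, 20]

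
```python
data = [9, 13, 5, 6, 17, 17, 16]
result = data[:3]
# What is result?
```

data has length 7. The slice data[:3] selects indices [0, 1, 2] (0->9, 1->13, 2->5), giving [9, 13, 5].

[9, 13, 5]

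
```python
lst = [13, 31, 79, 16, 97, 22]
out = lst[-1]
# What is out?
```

lst has length 6. Negative index -1 maps to positive index 6 + (-1) = 5. lst[5] = 22.

22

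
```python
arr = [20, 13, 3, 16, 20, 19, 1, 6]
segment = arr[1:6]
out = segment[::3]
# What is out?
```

arr has length 8. The slice arr[1:6] selects indices [1, 2, 3, 4, 5] (1->13, 2->3, 3->16, 4->20, 5->19), giving [13, 3, 16, 20, 19]. So segment = [13, 3, 16, 20, 19]. segment has length 5. The slice segment[::3] selects indices [0, 3] (0->13, 3->20), giving [13, 20].

[13, 20]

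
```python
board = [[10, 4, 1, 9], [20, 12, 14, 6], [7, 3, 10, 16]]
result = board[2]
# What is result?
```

board has 3 rows. Row 2 is [7, 3, 10, 16].

[7, 3, 10, 16]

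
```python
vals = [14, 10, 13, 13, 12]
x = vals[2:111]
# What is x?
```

vals has length 5. The slice vals[2:111] selects indices [2, 3, 4] (2->13, 3->13, 4->12), giving [13, 13, 12].

[13, 13, 12]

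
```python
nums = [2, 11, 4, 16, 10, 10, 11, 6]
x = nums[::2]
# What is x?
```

nums has length 8. The slice nums[::2] selects indices [0, 2, 4, 6] (0->2, 2->4, 4->10, 6->11), giving [2, 4, 10, 11].

[2, 4, 10, 11]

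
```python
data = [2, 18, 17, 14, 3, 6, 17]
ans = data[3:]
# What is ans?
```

data has length 7. The slice data[3:] selects indices [3, 4, 5, 6] (3->14, 4->3, 5->6, 6->17), giving [14, 3, 6, 17].

[14, 3, 6, 17]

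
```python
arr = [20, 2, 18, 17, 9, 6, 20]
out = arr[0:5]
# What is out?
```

arr has length 7. The slice arr[0:5] selects indices [0, 1, 2, 3, 4] (0->20, 1->2, 2->18, 3->17, 4->9), giving [20, 2, 18, 17, 9].

[20, 2, 18, 17, 9]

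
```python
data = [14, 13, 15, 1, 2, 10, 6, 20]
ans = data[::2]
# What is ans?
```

data has length 8. The slice data[::2] selects indices [0, 2, 4, 6] (0->14, 2->15, 4->2, 6->6), giving [14, 15, 2, 6].

[14, 15, 2, 6]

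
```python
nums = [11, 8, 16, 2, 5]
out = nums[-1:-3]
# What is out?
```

nums has length 5. The slice nums[-1:-3] resolves to an empty index range, so the result is [].

[]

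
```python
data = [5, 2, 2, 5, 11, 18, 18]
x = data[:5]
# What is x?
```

data has length 7. The slice data[:5] selects indices [0, 1, 2, 3, 4] (0->5, 1->2, 2->2, 3->5, 4->11), giving [5, 2, 2, 5, 11].

[5, 2, 2, 5, 11]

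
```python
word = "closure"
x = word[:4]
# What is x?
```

word has length 7. The slice word[:4] selects indices [0, 1, 2, 3] (0->'c', 1->'l', 2->'o', 3->'s'), giving 'clos'.

'clos'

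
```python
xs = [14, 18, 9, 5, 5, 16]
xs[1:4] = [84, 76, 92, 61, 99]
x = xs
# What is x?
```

xs starts as [14, 18, 9, 5, 5, 16] (length 6). The slice xs[1:4] covers indices [1, 2, 3] with values [18, 9, 5]. Replacing that slice with [84, 76, 92, 61, 99] (different length) produces [14, 84, 76, 92, 61, 99, 5, 16].

[14, 84, 76, 92, 61, 99, 5, 16]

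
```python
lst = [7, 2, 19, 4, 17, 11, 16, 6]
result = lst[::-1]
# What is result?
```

lst has length 8. The slice lst[::-1] selects indices [7, 6, 5, 4, 3, 2, 1, 0] (7->6, 6->16, 5->11, 4->17, 3->4, 2->19, 1->2, 0->7), giving [6, 16, 11, 17, 4, 19, 2, 7].

[6, 16, 11, 17, 4, 19, 2, 7]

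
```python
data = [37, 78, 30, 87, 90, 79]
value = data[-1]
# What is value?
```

data has length 6. Negative index -1 maps to positive index 6 + (-1) = 5. data[5] = 79.

79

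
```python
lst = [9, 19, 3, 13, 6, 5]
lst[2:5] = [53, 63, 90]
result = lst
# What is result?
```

lst starts as [9, 19, 3, 13, 6, 5] (length 6). The slice lst[2:5] covers indices [2, 3, 4] with values [3, 13, 6]. Replacing that slice with [53, 63, 90] (same length) produces [9, 19, 53, 63, 90, 5].

[9, 19, 53, 63, 90, 5]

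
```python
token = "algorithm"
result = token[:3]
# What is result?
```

token has length 9. The slice token[:3] selects indices [0, 1, 2] (0->'a', 1->'l', 2->'g'), giving 'alg'.

'alg'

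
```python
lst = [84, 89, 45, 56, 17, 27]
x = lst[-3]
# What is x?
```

lst has length 6. Negative index -3 maps to positive index 6 + (-3) = 3. lst[3] = 56.

56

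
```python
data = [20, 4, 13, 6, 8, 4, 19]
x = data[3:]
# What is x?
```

data has length 7. The slice data[3:] selects indices [3, 4, 5, 6] (3->6, 4->8, 5->4, 6->19), giving [6, 8, 4, 19].

[6, 8, 4, 19]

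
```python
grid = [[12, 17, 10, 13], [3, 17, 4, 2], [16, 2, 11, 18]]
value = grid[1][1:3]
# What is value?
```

grid[1] = [3, 17, 4, 2]. grid[1] has length 4. The slice grid[1][1:3] selects indices [1, 2] (1->17, 2->4), giving [17, 4].

[17, 4]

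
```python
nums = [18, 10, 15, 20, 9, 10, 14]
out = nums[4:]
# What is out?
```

nums has length 7. The slice nums[4:] selects indices [4, 5, 6] (4->9, 5->10, 6->14), giving [9, 10, 14].

[9, 10, 14]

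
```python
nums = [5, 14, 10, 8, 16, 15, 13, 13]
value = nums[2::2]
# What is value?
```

nums has length 8. The slice nums[2::2] selects indices [2, 4, 6] (2->10, 4->16, 6->13), giving [10, 16, 13].

[10, 16, 13]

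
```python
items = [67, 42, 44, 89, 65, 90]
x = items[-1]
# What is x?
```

items has length 6. Negative index -1 maps to positive index 6 + (-1) = 5. items[5] = 90.

90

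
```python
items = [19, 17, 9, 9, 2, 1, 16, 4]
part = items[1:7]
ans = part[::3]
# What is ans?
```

items has length 8. The slice items[1:7] selects indices [1, 2, 3, 4, 5, 6] (1->17, 2->9, 3->9, 4->2, 5->1, 6->16), giving [17, 9, 9, 2, 1, 16]. So part = [17, 9, 9, 2, 1, 16]. part has length 6. The slice part[::3] selects indices [0, 3] (0->17, 3->2), giving [17, 2].

[17, 2]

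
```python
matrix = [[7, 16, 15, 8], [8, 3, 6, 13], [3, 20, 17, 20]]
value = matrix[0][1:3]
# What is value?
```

matrix[0] = [7, 16, 15, 8]. matrix[0] has length 4. The slice matrix[0][1:3] selects indices [1, 2] (1->16, 2->15), giving [16, 15].

[16, 15]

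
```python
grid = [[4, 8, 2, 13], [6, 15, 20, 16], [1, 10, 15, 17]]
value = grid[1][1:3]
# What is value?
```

grid[1] = [6, 15, 20, 16]. grid[1] has length 4. The slice grid[1][1:3] selects indices [1, 2] (1->15, 2->20), giving [15, 20].

[15, 20]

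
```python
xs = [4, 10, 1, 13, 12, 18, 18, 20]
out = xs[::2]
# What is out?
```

xs has length 8. The slice xs[::2] selects indices [0, 2, 4, 6] (0->4, 2->1, 4->12, 6->18), giving [4, 1, 12, 18].

[4, 1, 12, 18]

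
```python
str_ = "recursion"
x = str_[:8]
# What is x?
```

str_ has length 9. The slice str_[:8] selects indices [0, 1, 2, 3, 4, 5, 6, 7] (0->'r', 1->'e', 2->'c', 3->'u', 4->'r', 5->'s', 6->'i', 7->'o'), giving 'recursio'.

'recursio'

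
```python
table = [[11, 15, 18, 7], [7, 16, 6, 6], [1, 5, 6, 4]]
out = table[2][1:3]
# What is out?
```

table[2] = [1, 5, 6, 4]. table[2] has length 4. The slice table[2][1:3] selects indices [1, 2] (1->5, 2->6), giving [5, 6].

[5, 6]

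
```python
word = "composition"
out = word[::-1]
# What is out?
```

word has length 11. The slice word[::-1] selects indices [10, 9, 8, 7, 6, 5, 4, 3, 2, 1, 0] (10->'n', 9->'o', 8->'i', 7->'t', 6->'i', 5->'s', 4->'o', 3->'p', 2->'m', 1->'o', 0->'c'), giving 'noitisopmoc'.

'noitisopmoc'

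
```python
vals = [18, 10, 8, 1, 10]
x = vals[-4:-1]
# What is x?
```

vals has length 5. The slice vals[-4:-1] selects indices [1, 2, 3] (1->10, 2->8, 3->1), giving [10, 8, 1].

[10, 8, 1]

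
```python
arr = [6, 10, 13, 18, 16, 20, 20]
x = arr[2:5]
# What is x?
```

arr has length 7. The slice arr[2:5] selects indices [2, 3, 4] (2->13, 3->18, 4->16), giving [13, 18, 16].

[13, 18, 16]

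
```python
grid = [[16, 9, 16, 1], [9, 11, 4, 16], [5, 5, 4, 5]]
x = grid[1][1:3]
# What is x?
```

grid[1] = [9, 11, 4, 16]. grid[1] has length 4. The slice grid[1][1:3] selects indices [1, 2] (1->11, 2->4), giving [11, 4].

[11, 4]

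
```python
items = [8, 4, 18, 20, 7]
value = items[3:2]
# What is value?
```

items has length 5. The slice items[3:2] resolves to an empty index range, so the result is [].

[]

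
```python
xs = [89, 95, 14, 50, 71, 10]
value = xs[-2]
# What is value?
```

xs has length 6. Negative index -2 maps to positive index 6 + (-2) = 4. xs[4] = 71.

71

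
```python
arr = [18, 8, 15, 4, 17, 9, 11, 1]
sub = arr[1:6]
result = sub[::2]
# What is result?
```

arr has length 8. The slice arr[1:6] selects indices [1, 2, 3, 4, 5] (1->8, 2->15, 3->4, 4->17, 5->9), giving [8, 15, 4, 17, 9]. So sub = [8, 15, 4, 17, 9]. sub has length 5. The slice sub[::2] selects indices [0, 2, 4] (0->8, 2->4, 4->9), giving [8, 4, 9].

[8, 4, 9]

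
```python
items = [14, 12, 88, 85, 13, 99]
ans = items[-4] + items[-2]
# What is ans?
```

items has length 6. Negative index -4 maps to positive index 6 + (-4) = 2. items[2] = 88.
items has length 6. Negative index -2 maps to positive index 6 + (-2) = 4. items[4] = 13.
Sum: 88 + 13 = 101.

101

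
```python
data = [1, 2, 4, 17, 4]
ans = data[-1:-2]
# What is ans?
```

data has length 5. The slice data[-1:-2] resolves to an empty index range, so the result is [].

[]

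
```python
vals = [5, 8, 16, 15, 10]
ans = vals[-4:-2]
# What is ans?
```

vals has length 5. The slice vals[-4:-2] selects indices [1, 2] (1->8, 2->16), giving [8, 16].

[8, 16]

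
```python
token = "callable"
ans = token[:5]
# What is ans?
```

token has length 8. The slice token[:5] selects indices [0, 1, 2, 3, 4] (0->'c', 1->'a', 2->'l', 3->'l', 4->'a'), giving 'calla'.

'calla'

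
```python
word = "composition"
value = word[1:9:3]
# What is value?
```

word has length 11. The slice word[1:9:3] selects indices [1, 4, 7] (1->'o', 4->'o', 7->'t'), giving 'oot'.

'oot'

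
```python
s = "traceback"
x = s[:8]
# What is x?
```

s has length 9. The slice s[:8] selects indices [0, 1, 2, 3, 4, 5, 6, 7] (0->'t', 1->'r', 2->'a', 3->'c', 4->'e', 5->'b', 6->'a', 7->'c'), giving 'tracebac'.

'tracebac'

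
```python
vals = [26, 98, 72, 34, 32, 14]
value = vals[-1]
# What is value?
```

vals has length 6. Negative index -1 maps to positive index 6 + (-1) = 5. vals[5] = 14.

14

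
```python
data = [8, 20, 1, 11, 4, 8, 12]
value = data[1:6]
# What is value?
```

data has length 7. The slice data[1:6] selects indices [1, 2, 3, 4, 5] (1->20, 2->1, 3->11, 4->4, 5->8), giving [20, 1, 11, 4, 8].

[20, 1, 11, 4, 8]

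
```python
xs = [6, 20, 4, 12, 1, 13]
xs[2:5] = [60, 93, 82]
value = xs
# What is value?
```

xs starts as [6, 20, 4, 12, 1, 13] (length 6). The slice xs[2:5] covers indices [2, 3, 4] with values [4, 12, 1]. Replacing that slice with [60, 93, 82] (same length) produces [6, 20, 60, 93, 82, 13].

[6, 20, 60, 93, 82, 13]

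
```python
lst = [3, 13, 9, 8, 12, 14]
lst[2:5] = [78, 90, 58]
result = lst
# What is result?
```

lst starts as [3, 13, 9, 8, 12, 14] (length 6). The slice lst[2:5] covers indices [2, 3, 4] with values [9, 8, 12]. Replacing that slice with [78, 90, 58] (same length) produces [3, 13, 78, 90, 58, 14].

[3, 13, 78, 90, 58, 14]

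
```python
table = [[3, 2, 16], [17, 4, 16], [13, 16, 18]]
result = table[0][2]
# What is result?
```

table[0] = [3, 2, 16]. Taking column 2 of that row yields 16.

16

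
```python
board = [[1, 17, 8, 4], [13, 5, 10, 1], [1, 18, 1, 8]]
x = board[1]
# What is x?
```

board has 3 rows. Row 1 is [13, 5, 10, 1].

[13, 5, 10, 1]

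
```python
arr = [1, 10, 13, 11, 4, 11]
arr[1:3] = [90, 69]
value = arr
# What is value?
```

arr starts as [1, 10, 13, 11, 4, 11] (length 6). The slice arr[1:3] covers indices [1, 2] with values [10, 13]. Replacing that slice with [90, 69] (same length) produces [1, 90, 69, 11, 4, 11].

[1, 90, 69, 11, 4, 11]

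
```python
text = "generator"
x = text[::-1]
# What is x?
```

text has length 9. The slice text[::-1] selects indices [8, 7, 6, 5, 4, 3, 2, 1, 0] (8->'r', 7->'o', 6->'t', 5->'a', 4->'r', 3->'e', 2->'n', 1->'e', 0->'g'), giving 'rotareneg'.

'rotareneg'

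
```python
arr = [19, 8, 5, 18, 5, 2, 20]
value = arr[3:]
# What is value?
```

arr has length 7. The slice arr[3:] selects indices [3, 4, 5, 6] (3->18, 4->5, 5->2, 6->20), giving [18, 5, 2, 20].

[18, 5, 2, 20]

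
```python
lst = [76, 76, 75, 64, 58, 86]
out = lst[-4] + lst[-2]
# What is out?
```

lst has length 6. Negative index -4 maps to positive index 6 + (-4) = 2. lst[2] = 75.
lst has length 6. Negative index -2 maps to positive index 6 + (-2) = 4. lst[4] = 58.
Sum: 75 + 58 = 133.

133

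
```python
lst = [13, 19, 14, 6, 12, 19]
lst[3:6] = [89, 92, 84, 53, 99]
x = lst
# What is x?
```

lst starts as [13, 19, 14, 6, 12, 19] (length 6). The slice lst[3:6] covers indices [3, 4, 5] with values [6, 12, 19]. Replacing that slice with [89, 92, 84, 53, 99] (different length) produces [13, 19, 14, 89, 92, 84, 53, 99].

[13, 19, 14, 89, 92, 84, 53, 99]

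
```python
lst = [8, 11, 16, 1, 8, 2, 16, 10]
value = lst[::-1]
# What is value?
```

lst has length 8. The slice lst[::-1] selects indices [7, 6, 5, 4, 3, 2, 1, 0] (7->10, 6->16, 5->2, 4->8, 3->1, 2->16, 1->11, 0->8), giving [10, 16, 2, 8, 1, 16, 11, 8].

[10, 16, 2, 8, 1, 16, 11, 8]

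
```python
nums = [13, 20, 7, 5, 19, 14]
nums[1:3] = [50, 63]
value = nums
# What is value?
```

nums starts as [13, 20, 7, 5, 19, 14] (length 6). The slice nums[1:3] covers indices [1, 2] with values [20, 7]. Replacing that slice with [50, 63] (same length) produces [13, 50, 63, 5, 19, 14].

[13, 50, 63, 5, 19, 14]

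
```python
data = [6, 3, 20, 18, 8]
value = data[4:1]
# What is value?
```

data has length 5. The slice data[4:1] resolves to an empty index range, so the result is [].

[]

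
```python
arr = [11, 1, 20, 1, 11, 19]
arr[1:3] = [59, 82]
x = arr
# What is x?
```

arr starts as [11, 1, 20, 1, 11, 19] (length 6). The slice arr[1:3] covers indices [1, 2] with values [1, 20]. Replacing that slice with [59, 82] (same length) produces [11, 59, 82, 1, 11, 19].

[11, 59, 82, 1, 11, 19]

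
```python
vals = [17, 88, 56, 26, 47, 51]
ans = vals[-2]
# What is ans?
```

vals has length 6. Negative index -2 maps to positive index 6 + (-2) = 4. vals[4] = 47.

47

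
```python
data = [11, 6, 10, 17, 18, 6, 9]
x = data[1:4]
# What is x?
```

data has length 7. The slice data[1:4] selects indices [1, 2, 3] (1->6, 2->10, 3->17), giving [6, 10, 17].

[6, 10, 17]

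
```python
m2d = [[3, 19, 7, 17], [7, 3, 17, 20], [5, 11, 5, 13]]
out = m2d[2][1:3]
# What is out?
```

m2d[2] = [5, 11, 5, 13]. m2d[2] has length 4. The slice m2d[2][1:3] selects indices [1, 2] (1->11, 2->5), giving [11, 5].

[11, 5]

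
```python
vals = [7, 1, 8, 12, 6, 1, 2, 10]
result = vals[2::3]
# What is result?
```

vals has length 8. The slice vals[2::3] selects indices [2, 5] (2->8, 5->1), giving [8, 1].

[8, 1]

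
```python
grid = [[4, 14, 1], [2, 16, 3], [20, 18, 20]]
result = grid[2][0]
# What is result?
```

grid[2] = [20, 18, 20]. Taking column 0 of that row yields 20.

20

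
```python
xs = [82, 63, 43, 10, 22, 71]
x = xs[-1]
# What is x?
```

xs has length 6. Negative index -1 maps to positive index 6 + (-1) = 5. xs[5] = 71.

71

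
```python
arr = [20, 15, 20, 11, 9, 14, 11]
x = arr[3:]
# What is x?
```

arr has length 7. The slice arr[3:] selects indices [3, 4, 5, 6] (3->11, 4->9, 5->14, 6->11), giving [11, 9, 14, 11].

[11, 9, 14, 11]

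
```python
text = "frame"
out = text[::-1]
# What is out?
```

text has length 5. The slice text[::-1] selects indices [4, 3, 2, 1, 0] (4->'e', 3->'m', 2->'a', 1->'r', 0->'f'), giving 'emarf'.

'emarf'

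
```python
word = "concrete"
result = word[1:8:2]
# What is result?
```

word has length 8. The slice word[1:8:2] selects indices [1, 3, 5, 7] (1->'o', 3->'c', 5->'e', 7->'e'), giving 'ocee'.

'ocee'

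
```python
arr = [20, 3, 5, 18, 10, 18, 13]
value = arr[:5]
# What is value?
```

arr has length 7. The slice arr[:5] selects indices [0, 1, 2, 3, 4] (0->20, 1->3, 2->5, 3->18, 4->10), giving [20, 3, 5, 18, 10].

[20, 3, 5, 18, 10]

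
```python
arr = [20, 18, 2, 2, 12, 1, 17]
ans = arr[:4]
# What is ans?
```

arr has length 7. The slice arr[:4] selects indices [0, 1, 2, 3] (0->20, 1->18, 2->2, 3->2), giving [20, 18, 2, 2].

[20, 18, 2, 2]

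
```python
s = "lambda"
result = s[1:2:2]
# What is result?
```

s has length 6. The slice s[1:2:2] selects indices [1] (1->'a'), giving 'a'.

'a'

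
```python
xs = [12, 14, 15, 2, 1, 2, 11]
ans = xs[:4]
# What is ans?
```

xs has length 7. The slice xs[:4] selects indices [0, 1, 2, 3] (0->12, 1->14, 2->15, 3->2), giving [12, 14, 15, 2].

[12, 14, 15, 2]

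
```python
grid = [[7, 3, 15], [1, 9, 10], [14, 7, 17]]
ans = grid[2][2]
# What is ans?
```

grid[2] = [14, 7, 17]. Taking column 2 of that row yields 17.

17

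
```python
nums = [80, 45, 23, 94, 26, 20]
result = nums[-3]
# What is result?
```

nums has length 6. Negative index -3 maps to positive index 6 + (-3) = 3. nums[3] = 94.

94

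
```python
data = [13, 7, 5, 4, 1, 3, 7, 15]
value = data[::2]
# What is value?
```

data has length 8. The slice data[::2] selects indices [0, 2, 4, 6] (0->13, 2->5, 4->1, 6->7), giving [13, 5, 1, 7].

[13, 5, 1, 7]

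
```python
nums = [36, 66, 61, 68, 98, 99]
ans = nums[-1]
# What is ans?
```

nums has length 6. Negative index -1 maps to positive index 6 + (-1) = 5. nums[5] = 99.

99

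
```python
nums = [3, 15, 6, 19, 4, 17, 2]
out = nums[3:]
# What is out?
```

nums has length 7. The slice nums[3:] selects indices [3, 4, 5, 6] (3->19, 4->4, 5->17, 6->2), giving [19, 4, 17, 2].

[19, 4, 17, 2]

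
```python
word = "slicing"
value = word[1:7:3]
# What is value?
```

word has length 7. The slice word[1:7:3] selects indices [1, 4] (1->'l', 4->'i'), giving 'li'.

'li'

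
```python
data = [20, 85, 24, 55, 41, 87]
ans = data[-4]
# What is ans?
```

data has length 6. Negative index -4 maps to positive index 6 + (-4) = 2. data[2] = 24.

24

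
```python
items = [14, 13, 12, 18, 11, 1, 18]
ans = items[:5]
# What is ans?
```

items has length 7. The slice items[:5] selects indices [0, 1, 2, 3, 4] (0->14, 1->13, 2->12, 3->18, 4->11), giving [14, 13, 12, 18, 11].

[14, 13, 12, 18, 11]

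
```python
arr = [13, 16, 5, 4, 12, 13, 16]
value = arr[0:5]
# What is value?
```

arr has length 7. The slice arr[0:5] selects indices [0, 1, 2, 3, 4] (0->13, 1->16, 2->5, 3->4, 4->12), giving [13, 16, 5, 4, 12].

[13, 16, 5, 4, 12]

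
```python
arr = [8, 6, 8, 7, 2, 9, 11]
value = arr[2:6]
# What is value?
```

arr has length 7. The slice arr[2:6] selects indices [2, 3, 4, 5] (2->8, 3->7, 4->2, 5->9), giving [8, 7, 2, 9].

[8, 7, 2, 9]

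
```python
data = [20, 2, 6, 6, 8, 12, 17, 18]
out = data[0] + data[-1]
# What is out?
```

data has length 8. data[0] = 20.
data has length 8. Negative index -1 maps to positive index 8 + (-1) = 7. data[7] = 18.
Sum: 20 + 18 = 38.

38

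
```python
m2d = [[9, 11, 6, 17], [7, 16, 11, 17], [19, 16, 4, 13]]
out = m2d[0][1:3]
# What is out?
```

m2d[0] = [9, 11, 6, 17]. m2d[0] has length 4. The slice m2d[0][1:3] selects indices [1, 2] (1->11, 2->6), giving [11, 6].

[11, 6]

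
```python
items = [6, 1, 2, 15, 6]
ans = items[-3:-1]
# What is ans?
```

items has length 5. The slice items[-3:-1] selects indices [2, 3] (2->2, 3->15), giving [2, 15].

[2, 15]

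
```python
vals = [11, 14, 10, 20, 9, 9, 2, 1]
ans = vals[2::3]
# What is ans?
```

vals has length 8. The slice vals[2::3] selects indices [2, 5] (2->10, 5->9), giving [10, 9].

[10, 9]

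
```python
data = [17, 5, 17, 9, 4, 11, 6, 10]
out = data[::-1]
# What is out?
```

data has length 8. The slice data[::-1] selects indices [7, 6, 5, 4, 3, 2, 1, 0] (7->10, 6->6, 5->11, 4->4, 3->9, 2->17, 1->5, 0->17), giving [10, 6, 11, 4, 9, 17, 5, 17].

[10, 6, 11, 4, 9, 17, 5, 17]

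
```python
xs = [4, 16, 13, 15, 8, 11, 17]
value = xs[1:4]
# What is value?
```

xs has length 7. The slice xs[1:4] selects indices [1, 2, 3] (1->16, 2->13, 3->15), giving [16, 13, 15].

[16, 13, 15]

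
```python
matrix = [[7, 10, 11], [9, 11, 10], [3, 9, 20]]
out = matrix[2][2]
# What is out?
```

matrix[2] = [3, 9, 20]. Taking column 2 of that row yields 20.

20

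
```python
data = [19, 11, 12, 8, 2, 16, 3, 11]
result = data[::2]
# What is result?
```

data has length 8. The slice data[::2] selects indices [0, 2, 4, 6] (0->19, 2->12, 4->2, 6->3), giving [19, 12, 2, 3].

[19, 12, 2, 3]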